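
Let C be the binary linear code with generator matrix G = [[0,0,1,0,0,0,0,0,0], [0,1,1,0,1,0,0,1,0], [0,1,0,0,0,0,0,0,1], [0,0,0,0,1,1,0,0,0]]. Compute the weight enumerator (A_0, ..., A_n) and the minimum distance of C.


Weight distribution: A_0 = 1, A_1 = 1, A_2 = 2, A_3 = 6, A_4 = 5, A_5 = 1. Minimum distance d = 1.

Enumerate all 2^4 = 16 messages m ∈ F_2^4.
For each, compute codeword c = mG in F_2^9, then tally its weight.
  m = 0000 → c = 000000000, weight = 0.
  m = 1000 → c = 001000000, weight = 1.
  m = 0100 → c = 011010010, weight = 4.
  m = 1100 → c = 010010010, weight = 3.
  m = 0010 → c = 010000001, weight = 2.
  m = 1010 → c = 011000001, weight = 3.
  m = 0110 → c = 001010011, weight = 4.
  m = 1110 → c = 000010011, weight = 3.
  m = 0001 → c = 000011000, weight = 2.
  m = 1001 → c = 001011000, weight = 3.
  m = 0101 → c = 011001010, weight = 4.
  m = 1101 → c = 010001010, weight = 3.
  m = 0011 → c = 010011001, weight = 4.
  m = 1011 → c = 011011001, weight = 5.
  m = 0111 → c = 001001011, weight = 4.
  m = 1111 → c = 000001011, weight = 3.
Tally weights:
  weight 0: 1 codewords.
  weight 1: 1 codewords.
  weight 2: 2 codewords.
  weight 3: 6 codewords.
  weight 4: 5 codewords.
  weight 5: 1 codewords.
Minimum distance d = smallest w > 0 with A_w > 0 = 1.
Sanity: Σ A_w = 16 = 2^4 = 16 ✓.


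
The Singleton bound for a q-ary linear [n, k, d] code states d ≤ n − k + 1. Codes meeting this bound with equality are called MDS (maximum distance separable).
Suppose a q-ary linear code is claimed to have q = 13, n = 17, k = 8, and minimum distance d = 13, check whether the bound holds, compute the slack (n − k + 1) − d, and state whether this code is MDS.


Singleton RHS = n − k + 1 = 10, slack = -3, bound violated (no such code; not MDS).

Singleton bound: d ≤ n − k + 1.
Here n = 17, k = 8, so n − k + 1 = 10.
Given d = 13, check d ≤ 10: NO.
Slack = (n − k + 1) − d = -3.
The slack is negative: d = 13 exceeds n − k + 1 = 10 by 3, so the Singleton bound is violated and no linear [17, 8, 13]_13 code can exist. In particular it is not MDS (MDS requires d = n − k + 1 exactly).
Description: the claimed parameters are [17, 8, 13]_13; such a code would be impossible (violates the Singleton bound).


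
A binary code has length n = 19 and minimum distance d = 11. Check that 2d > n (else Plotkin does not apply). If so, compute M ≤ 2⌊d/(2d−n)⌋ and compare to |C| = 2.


Plotkin bound M ≤ 6; given |C| = 2 ≤ bound (satisfied).

Check applicability: 2d = 22, n = 19.
2d − n = 3 > 0, so Plotkin applies.
Compute d/(2d−n) = 11/3 ≈ 3.6667.
⌊d/(2d−n)⌋ = 3.
Plotkin bound: M ≤ 2·3 = 6.
Given |C| = 2, check: satisfied.
This |C| is below the Plotkin bound.


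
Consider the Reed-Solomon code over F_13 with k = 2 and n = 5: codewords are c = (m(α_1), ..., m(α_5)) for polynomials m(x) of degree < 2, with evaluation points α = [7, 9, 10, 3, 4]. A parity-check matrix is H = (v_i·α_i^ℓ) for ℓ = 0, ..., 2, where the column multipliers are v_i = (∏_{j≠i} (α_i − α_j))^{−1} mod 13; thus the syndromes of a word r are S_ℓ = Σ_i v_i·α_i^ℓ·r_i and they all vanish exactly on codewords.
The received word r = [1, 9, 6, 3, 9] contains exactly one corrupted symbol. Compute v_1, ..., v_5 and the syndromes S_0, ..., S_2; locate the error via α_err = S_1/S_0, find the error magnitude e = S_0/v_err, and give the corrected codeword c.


S = (7, 11, 8), error at position 2, error magnitude e = 9, c = [1, 0, 6, 3, 9].

Step 1: column multipliers v_i = (∏_{j≠i}(α_i − α_j))^{−1} mod 13.
  i = 1 (α = 7): (7−9)(7−10)(7−3)(7−4) = (−2)·(−3)·4·3 = 72 ≡ 7, so v_1 = 7^{−1} = 2 (mod 13).
  i = 2 (α = 9): (9−7)(9−10)(9−3)(9−4) = 2·(−1)·6·5 = −60 ≡ 5, so v_2 = 5^{−1} = 8 (mod 13).
  i = 3 (α = 10): (10−7)(10−9)(10−3)(10−4) = 3·1·7·6 = 126 ≡ 9, so v_3 = 9^{−1} = 3 (mod 13).
  i = 4 (α = 3): (3−7)(3−9)(3−10)(3−4) = (−4)·(−6)·(−7)·(−1) = 168 ≡ 12, so v_4 = 12^{−1} = 12 (mod 13).
  i = 5 (α = 4): (4−7)(4−9)(4−10)(4−3) = (−3)·(−5)·(−6)·1 = −90 ≡ 1, so v_5 = 1^{−1} = 1 (mod 13).
  v = [2, 8, 3, 12, 1].
Step 2: syndromes of r = [1, 9, 6, 3, 9] (all sums mod 13).
  S_0 = Σ v_i r_i = 2·1 + 8·9 + 3·6 + 12·3 + 1·9 = 137 ≡ 7.
  S_1 = Σ v_i α_i r_i = 2·7·1 + 8·9·9 + 3·10·6 + 12·3·3 + 1·4·9 = 986 ≡ 11.
  α_i^2 mod 13 = [10, 3, 9, 9, 3].
  S_2 = Σ v_i α_i^2 r_i = 2·10·1 + 8·3·9 + 3·9·6 + 12·9·3 + 1·3·9 = 749 ≡ 8.
  S = (7, 11, 8) ≠ 0, so r is not a codeword (an error is present).
Step 3: locate the error. For a single error e at position i, S_ℓ = v_i·e·α_i^ℓ, so α_err = S_1/S_0.
  S_0^{−1} = 7^{−1} = 2 (mod 13), so α_err = 11·2 = 22 ≡ 9 = α_2. Error position i = 2.
  Consistency check: S_2/S_1 = 8·6 = 48 ≡ 9 = α_err ✓ (single-error assumption holds).
Step 4: error magnitude e = S_0/v_2 = S_0·∏_{j≠2}(α_2 − α_j) = 7·5 = 35 ≡ 9 (mod 13).
Step 5: correct position 2: c_2 = r_2 − e = 9 − 9 ≡ 0 (mod 13). Hence c = [1, 0, 6, 3, 9].
  Check: interpolating c through the α_i gives m(x) = 11 + 6·x (degree < 2) with m(α_i) = c_i for every i, so c is indeed a codeword.


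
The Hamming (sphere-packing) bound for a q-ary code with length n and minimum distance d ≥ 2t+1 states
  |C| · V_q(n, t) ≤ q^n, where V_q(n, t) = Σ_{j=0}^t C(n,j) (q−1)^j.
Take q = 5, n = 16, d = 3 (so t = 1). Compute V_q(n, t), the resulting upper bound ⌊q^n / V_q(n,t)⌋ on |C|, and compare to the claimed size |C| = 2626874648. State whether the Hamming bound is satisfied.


V_q(n, t) = 65, q^n = 152587890625, Hamming bound = 2347506009, |C| = 2626874648 > bound (violated).

Step 1: Compute V_q(n, t) = Σ_{j=0}^1 C(n, j) (q−1)^j.
  j = 0: C(16,0)·(4)^0 = 1·1 = 1.
  j = 1: C(16,1)·(4)^1 = 16·4 = 64.
  V_q(n, t) = 1 + 64 = 65.
Step 2: q^n = 5^16 = 152587890625.
Step 3: Hamming bound ⌊q^n / V_q(n,t)⌋ = ⌊152587890625/65⌋ = 2347506009.
Step 4: Compare |C| = 2626874648 to 2347506009: violated.
The claimed |C| lies above the Hamming bound, so no 5-ary code of length 16 with d ≥ 3 can have 2626874648 codewords.


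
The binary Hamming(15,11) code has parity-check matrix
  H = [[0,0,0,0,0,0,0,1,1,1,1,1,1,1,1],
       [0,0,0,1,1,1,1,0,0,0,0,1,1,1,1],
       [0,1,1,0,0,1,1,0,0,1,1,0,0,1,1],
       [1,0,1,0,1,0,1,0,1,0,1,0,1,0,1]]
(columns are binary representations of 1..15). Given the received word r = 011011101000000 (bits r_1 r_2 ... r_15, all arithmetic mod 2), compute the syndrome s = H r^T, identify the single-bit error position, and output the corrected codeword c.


s = (1, 1, 0, 0)^T, error position = 12, corrected codeword c = 011011101001000

Compute s = H r^T mod 2 one row at a time:
  s_1 = 0 + 1 + 0 + 0 + 0 + 0 + 0 + 0 = 1 ≡ 1 (mod 2).
  s_2 = 0 + 1 + 1 + 1 + 0 + 0 + 0 + 0 = 3 ≡ 1 (mod 2).
  s_3 = 1 + 1 + 1 + 1 + 0 + 0 + 0 + 0 = 4 ≡ 0 (mod 2).
  s_4 = 0 + 1 + 1 + 1 + 1 + 0 + 0 + 0 = 4 ≡ 0 (mod 2).
s = (1, 1, 0, 0)^T — this equals column 12 of H (binary 1100), so error is at position 12.
Correct: flip bit 12 of r = 011011101000000 to get c = 011011101001000.


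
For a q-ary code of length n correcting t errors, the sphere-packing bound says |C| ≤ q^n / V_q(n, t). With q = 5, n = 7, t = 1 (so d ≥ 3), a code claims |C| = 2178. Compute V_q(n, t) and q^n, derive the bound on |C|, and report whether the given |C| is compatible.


V_q(n, t) = 29, q^n = 78125, Hamming bound = 2693, |C| = 2178 ≤ bound (satisfied).

Step 1: Compute V_q(n, t) = Σ_{j=0}^1 C(n, j) (q−1)^j.
  j = 0: C(7,0)·(4)^0 = 1·1 = 1.
  j = 1: C(7,1)·(4)^1 = 7·4 = 28.
  V_q(n, t) = 1 + 28 = 29.
Step 2: q^n = 5^7 = 78125.
Step 3: Hamming bound ⌊q^n / V_q(n,t)⌋ = ⌊78125/29⌋ = 2693.
Step 4: Compare |C| = 2178 to 2693: satisfied.
The claimed |C| lies below the Hamming bound.


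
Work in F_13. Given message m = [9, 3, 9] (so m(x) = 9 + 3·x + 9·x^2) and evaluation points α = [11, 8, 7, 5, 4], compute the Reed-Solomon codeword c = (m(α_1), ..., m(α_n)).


c = [0, 11, 3, 2, 9]

Message polynomial: m(x) = 9 + 3·x + 9·x^2 (mod 13).
For each evaluation point α_i, compute m(α_i) mod 13:
  α_1 = 11: Horner steps 9 → 11 → 0, so m(11) = 0.
  α_2 = 8: Horner steps 9 → 10 → 11, so m(8) = 11.
  α_3 = 7: Horner steps 9 → 1 → 3, so m(7) = 3.
  α_4 = 5: Horner steps 9 → 9 → 2, so m(5) = 2.
  α_5 = 4: Horner steps 9 → 0 → 9, so m(4) = 9.
Codeword c = [0, 11, 3, 2, 9] ∈ F_13^5.


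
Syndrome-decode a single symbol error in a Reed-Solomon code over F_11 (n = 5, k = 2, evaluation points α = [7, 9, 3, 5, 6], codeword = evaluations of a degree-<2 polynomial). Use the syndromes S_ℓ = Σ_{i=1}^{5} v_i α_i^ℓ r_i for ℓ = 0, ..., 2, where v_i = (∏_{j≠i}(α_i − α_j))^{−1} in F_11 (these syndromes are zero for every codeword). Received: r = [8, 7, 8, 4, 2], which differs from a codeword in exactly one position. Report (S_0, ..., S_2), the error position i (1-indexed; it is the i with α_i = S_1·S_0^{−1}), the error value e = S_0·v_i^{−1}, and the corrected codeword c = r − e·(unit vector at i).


S = (5, 2, 3), error at position 1, error magnitude e = 8, c = [0, 7, 8, 4, 2].

Step 1: column multipliers v_i = (∏_{j≠i}(α_i − α_j))^{−1} mod 11.
  i = 1 (α = 7): (7−9)(7−3)(7−5)(7−6) = (−2)·4·2·1 = −16 ≡ 6, so v_1 = 6^{−1} = 2 (mod 11).
  i = 2 (α = 9): (9−7)(9−3)(9−5)(9−6) = 2·6·4·3 = 144 ≡ 1, so v_2 = 1^{−1} = 1 (mod 11).
  i = 3 (α = 3): (3−7)(3−9)(3−5)(3−6) = (−4)·(−6)·(−2)·(−3) = 144 ≡ 1, so v_3 = 1^{−1} = 1 (mod 11).
  i = 4 (α = 5): (5−7)(5−9)(5−3)(5−6) = (−2)·(−4)·2·(−1) = −16 ≡ 6, so v_4 = 6^{−1} = 2 (mod 11).
  i = 5 (α = 6): (6−7)(6−9)(6−3)(6−5) = (−1)·(−3)·3·1 = 9 ≡ 9, so v_5 = 9^{−1} = 5 (mod 11).
  v = [2, 1, 1, 2, 5].
Step 2: syndromes of r = [8, 7, 8, 4, 2] (all sums mod 11).
  S_0 = Σ v_i r_i = 2·8 + 1·7 + 1·8 + 2·4 + 5·2 = 49 ≡ 5.
  S_1 = Σ v_i α_i r_i = 2·7·8 + 1·9·7 + 1·3·8 + 2·5·4 + 5·6·2 = 299 ≡ 2.
  α_i^2 mod 11 = [5, 4, 9, 3, 3].
  S_2 = Σ v_i α_i^2 r_i = 2·5·8 + 1·4·7 + 1·9·8 + 2·3·4 + 5·3·2 = 234 ≡ 3.
  S = (5, 2, 3) ≠ 0, so r is not a codeword (an error is present).
Step 3: locate the error. For a single error e at position i, S_ℓ = v_i·e·α_i^ℓ, so α_err = S_1/S_0.
  S_0^{−1} = 5^{−1} = 9 (mod 11), so α_err = 2·9 = 18 ≡ 7 = α_1. Error position i = 1.
  Consistency check: S_2/S_1 = 3·6 = 18 ≡ 7 = α_err ✓ (single-error assumption holds).
Step 4: error magnitude e = S_0/v_1 = S_0·∏_{j≠1}(α_1 − α_j) = 5·6 = 30 ≡ 8 (mod 11).
Step 5: correct position 1: c_1 = r_1 − e = 8 − 8 ≡ 0 (mod 11). Hence c = [0, 7, 8, 4, 2].
  Check: interpolating c through the α_i gives m(x) = 3 + 9·x (degree < 2) with m(α_i) = c_i for every i, so c is indeed a codeword.


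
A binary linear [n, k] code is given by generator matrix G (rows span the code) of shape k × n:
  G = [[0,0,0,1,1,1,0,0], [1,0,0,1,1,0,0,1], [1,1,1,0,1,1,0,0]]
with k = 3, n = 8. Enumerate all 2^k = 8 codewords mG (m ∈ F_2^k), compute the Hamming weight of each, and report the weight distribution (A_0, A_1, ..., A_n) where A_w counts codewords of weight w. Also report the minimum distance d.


Weight distribution: A_0 = 1, A_3 = 2, A_4 = 3, A_5 = 2. Minimum distance d = 3.

Enumerate all 2^3 = 8 messages m ∈ F_2^3.
For each, compute codeword c = mG in F_2^8, then tally its weight.
  m = 000 → c = 00000000, weight = 0.
  m = 100 → c = 00011100, weight = 3.
  m = 010 → c = 10011001, weight = 4.
  m = 110 → c = 10000101, weight = 3.
  m = 001 → c = 11101100, weight = 5.
  m = 101 → c = 11110000, weight = 4.
  m = 011 → c = 01110101, weight = 5.
  m = 111 → c = 01101001, weight = 4.
Tally weights:
  weight 0: 1 codewords.
  weight 3: 2 codewords.
  weight 4: 3 codewords.
  weight 5: 2 codewords.
Minimum distance d = smallest w > 0 with A_w > 0 = 3.
Sanity: Σ A_w = 8 = 2^3 = 8 ✓.


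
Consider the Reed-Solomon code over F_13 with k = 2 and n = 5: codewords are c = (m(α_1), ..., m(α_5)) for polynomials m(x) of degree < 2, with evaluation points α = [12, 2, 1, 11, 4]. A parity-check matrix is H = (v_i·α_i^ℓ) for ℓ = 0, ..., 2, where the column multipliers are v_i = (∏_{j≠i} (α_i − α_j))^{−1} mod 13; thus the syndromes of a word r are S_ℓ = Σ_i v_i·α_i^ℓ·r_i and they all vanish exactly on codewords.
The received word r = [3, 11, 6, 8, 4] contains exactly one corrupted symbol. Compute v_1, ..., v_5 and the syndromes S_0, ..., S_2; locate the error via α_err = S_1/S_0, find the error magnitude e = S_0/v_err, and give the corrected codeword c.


S = (5, 10, 7), error at position 2, error magnitude e = 10, c = [3, 1, 6, 8, 4].

Step 1: column multipliers v_i = (∏_{j≠i}(α_i − α_j))^{−1} mod 13.
  i = 1 (α = 12): (12−2)(12−1)(12−11)(12−4) = 10·11·1·8 = 880 ≡ 9, so v_1 = 9^{−1} = 3 (mod 13).
  i = 2 (α = 2): (2−12)(2−1)(2−11)(2−4) = (−10)·1·(−9)·(−2) = −180 ≡ 2, so v_2 = 2^{−1} = 7 (mod 13).
  i = 3 (α = 1): (1−12)(1−2)(1−11)(1−4) = (−11)·(−1)·(−10)·(−3) = 330 ≡ 5, so v_3 = 5^{−1} = 8 (mod 13).
  i = 4 (α = 11): (11−12)(11−2)(11−1)(11−4) = (−1)·9·10·7 = −630 ≡ 7, so v_4 = 7^{−1} = 2 (mod 13).
  i = 5 (α = 4): (4−12)(4−2)(4−1)(4−11) = (−8)·2·3·(−7) = 336 ≡ 11, so v_5 = 11^{−1} = 6 (mod 13).
  v = [3, 7, 8, 2, 6].
Step 2: syndromes of r = [3, 11, 6, 8, 4] (all sums mod 13).
  S_0 = Σ v_i r_i = 3·3 + 7·11 + 8·6 + 2·8 + 6·4 = 174 ≡ 5.
  S_1 = Σ v_i α_i r_i = 3·12·3 + 7·2·11 + 8·1·6 + 2·11·8 + 6·4·4 = 582 ≡ 10.
  α_i^2 mod 13 = [1, 4, 1, 4, 3].
  S_2 = Σ v_i α_i^2 r_i = 3·1·3 + 7·4·11 + 8·1·6 + 2·4·8 + 6·3·4 = 501 ≡ 7.
  S = (5, 10, 7) ≠ 0, so r is not a codeword (an error is present).
Step 3: locate the error. For a single error e at position i, S_ℓ = v_i·e·α_i^ℓ, so α_err = S_1/S_0.
  S_0^{−1} = 5^{−1} = 8 (mod 13), so α_err = 10·8 = 80 ≡ 2 = α_2. Error position i = 2.
  Consistency check: S_2/S_1 = 7·4 = 28 ≡ 2 = α_err ✓ (single-error assumption holds).
Step 4: error magnitude e = S_0/v_2 = S_0·∏_{j≠2}(α_2 − α_j) = 5·2 = 10 ≡ 10 (mod 13).
Step 5: correct position 2: c_2 = r_2 − e = 11 − 10 ≡ 1 (mod 13). Hence c = [3, 1, 6, 8, 4].
  Check: interpolating c through the α_i gives m(x) = 11 + 8·x (degree < 2) with m(α_i) = c_i for every i, so c is indeed a codeword.


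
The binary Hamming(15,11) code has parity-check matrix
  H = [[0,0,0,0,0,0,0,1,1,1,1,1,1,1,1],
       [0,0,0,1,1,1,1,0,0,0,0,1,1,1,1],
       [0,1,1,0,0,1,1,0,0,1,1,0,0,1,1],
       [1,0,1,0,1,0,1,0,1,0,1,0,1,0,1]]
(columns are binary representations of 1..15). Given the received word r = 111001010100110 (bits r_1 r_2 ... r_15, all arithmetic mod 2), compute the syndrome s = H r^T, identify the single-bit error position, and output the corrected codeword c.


s = (0, 1, 1, 1)^T, error position = 7, corrected codeword c = 111001110100110

Compute s = H r^T mod 2 one row at a time:
  s_1 = 1 + 0 + 1 + 0 + 0 + 1 + 1 + 0 = 4 ≡ 0 (mod 2).
  s_2 = 0 + 0 + 1 + 0 + 0 + 1 + 1 + 0 = 3 ≡ 1 (mod 2).
  s_3 = 1 + 1 + 1 + 0 + 1 + 0 + 1 + 0 = 5 ≡ 1 (mod 2).
  s_4 = 1 + 1 + 0 + 0 + 0 + 0 + 1 + 0 = 3 ≡ 1 (mod 2).
s = (0, 1, 1, 1)^T — this equals column 7 of H (binary 0111), so error is at position 7.
Correct: flip bit 7 of r = 111001010100110 to get c = 111001110100110.


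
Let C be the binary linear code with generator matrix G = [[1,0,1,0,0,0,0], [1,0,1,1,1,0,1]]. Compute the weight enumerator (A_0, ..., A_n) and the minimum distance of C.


Weight distribution: A_0 = 1, A_2 = 1, A_3 = 1, A_5 = 1. Minimum distance d = 2.

Enumerate all 2^2 = 4 messages m ∈ F_2^2.
For each, compute codeword c = mG in F_2^7, then tally its weight.
  m = 00 → c = 0000000, weight = 0.
  m = 10 → c = 1010000, weight = 2.
  m = 01 → c = 1011101, weight = 5.
  m = 11 → c = 0001101, weight = 3.
Tally weights:
  weight 0: 1 codewords.
  weight 2: 1 codewords.
  weight 3: 1 codewords.
  weight 5: 1 codewords.
Minimum distance d = smallest w > 0 with A_w > 0 = 2.
Sanity: Σ A_w = 4 = 2^2 = 4 ✓.


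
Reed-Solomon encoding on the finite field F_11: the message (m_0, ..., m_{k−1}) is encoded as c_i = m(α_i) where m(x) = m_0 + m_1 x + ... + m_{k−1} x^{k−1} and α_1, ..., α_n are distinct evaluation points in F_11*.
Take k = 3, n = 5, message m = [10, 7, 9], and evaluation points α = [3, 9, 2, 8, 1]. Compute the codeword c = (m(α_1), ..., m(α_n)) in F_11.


c = [2, 10, 5, 4, 4]

Message polynomial: m(x) = 10 + 7·x + 9·x^2 (mod 11).
For each evaluation point α_i, compute m(α_i) mod 11:
  α_1 = 3: Horner steps 9 → 1 → 2, so m(3) = 2.
  α_2 = 9: Horner steps 9 → 0 → 10, so m(9) = 10.
  α_3 = 2: Horner steps 9 → 3 → 5, so m(2) = 5.
  α_4 = 8: Horner steps 9 → 2 → 4, so m(8) = 4.
  α_5 = 1: Horner steps 9 → 5 → 4, so m(1) = 4.
Codeword c = [2, 10, 5, 4, 4] ∈ F_11^5.


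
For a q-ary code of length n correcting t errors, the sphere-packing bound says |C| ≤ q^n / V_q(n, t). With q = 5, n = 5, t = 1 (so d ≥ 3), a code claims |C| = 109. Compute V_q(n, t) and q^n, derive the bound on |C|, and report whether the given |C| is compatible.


V_q(n, t) = 21, q^n = 3125, Hamming bound = 148, |C| = 109 ≤ bound (satisfied).

Step 1: Compute V_q(n, t) = Σ_{j=0}^1 C(n, j) (q−1)^j.
  j = 0: C(5,0)·(4)^0 = 1·1 = 1.
  j = 1: C(5,1)·(4)^1 = 5·4 = 20.
  V_q(n, t) = 1 + 20 = 21.
Step 2: q^n = 5^5 = 3125.
Step 3: Hamming bound ⌊q^n / V_q(n,t)⌋ = ⌊3125/21⌋ = 148.
Step 4: Compare |C| = 109 to 148: satisfied.
The claimed |C| lies below the Hamming bound.


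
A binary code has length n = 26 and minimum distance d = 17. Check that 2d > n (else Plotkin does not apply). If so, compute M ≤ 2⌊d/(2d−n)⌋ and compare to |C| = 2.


Plotkin bound M ≤ 4; given |C| = 2 ≤ bound (satisfied).

Check applicability: 2d = 34, n = 26.
2d − n = 8 > 0, so Plotkin applies.
Compute d/(2d−n) = 17/8 ≈ 2.1250.
⌊d/(2d−n)⌋ = 2.
Plotkin bound: M ≤ 2·2 = 4.
Given |C| = 2, check: satisfied.
This |C| is below the Plotkin bound.


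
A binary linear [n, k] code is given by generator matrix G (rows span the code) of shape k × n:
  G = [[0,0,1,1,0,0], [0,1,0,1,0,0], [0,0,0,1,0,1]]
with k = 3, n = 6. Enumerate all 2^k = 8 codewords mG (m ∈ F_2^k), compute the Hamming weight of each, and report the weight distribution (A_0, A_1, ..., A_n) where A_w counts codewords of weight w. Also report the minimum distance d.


Weight distribution: A_0 = 1, A_2 = 6, A_4 = 1. Minimum distance d = 2.

Enumerate all 2^3 = 8 messages m ∈ F_2^3.
For each, compute codeword c = mG in F_2^6, then tally its weight.
  m = 000 → c = 000000, weight = 0.
  m = 100 → c = 001100, weight = 2.
  m = 010 → c = 010100, weight = 2.
  m = 110 → c = 011000, weight = 2.
  m = 001 → c = 000101, weight = 2.
  m = 101 → c = 001001, weight = 2.
  m = 011 → c = 010001, weight = 2.
  m = 111 → c = 011101, weight = 4.
Tally weights:
  weight 0: 1 codewords.
  weight 2: 6 codewords.
  weight 4: 1 codewords.
Minimum distance d = smallest w > 0 with A_w > 0 = 2.
Sanity: Σ A_w = 8 = 2^3 = 8 ✓.


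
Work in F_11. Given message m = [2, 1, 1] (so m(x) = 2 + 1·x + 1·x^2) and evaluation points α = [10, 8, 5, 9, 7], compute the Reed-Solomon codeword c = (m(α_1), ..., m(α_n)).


c = [2, 8, 10, 4, 3]

Message polynomial: m(x) = 2 + 1·x + 1·x^2 (mod 11).
For each evaluation point α_i, compute m(α_i) mod 11:
  α_1 = 10: Horner steps 1 → 0 → 2, so m(10) = 2.
  α_2 = 8: Horner steps 1 → 9 → 8, so m(8) = 8.
  α_3 = 5: Horner steps 1 → 6 → 10, so m(5) = 10.
  α_4 = 9: Horner steps 1 → 10 → 4, so m(9) = 4.
  α_5 = 7: Horner steps 1 → 8 → 3, so m(7) = 3.
Codeword c = [2, 8, 10, 4, 3] ∈ F_11^5.


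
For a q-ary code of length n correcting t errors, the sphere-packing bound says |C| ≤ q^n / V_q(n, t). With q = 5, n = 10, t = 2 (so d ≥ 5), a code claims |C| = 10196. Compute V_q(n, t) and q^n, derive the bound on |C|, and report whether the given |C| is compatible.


V_q(n, t) = 761, q^n = 9765625, Hamming bound = 12832, |C| = 10196 ≤ bound (satisfied).

Step 1: Compute V_q(n, t) = Σ_{j=0}^2 C(n, j) (q−1)^j.
  j = 0: C(10,0)·(4)^0 = 1·1 = 1.
  j = 1: C(10,1)·(4)^1 = 10·4 = 40.
  j = 2: C(10,2)·(4)^2 = 45·16 = 720.
  V_q(n, t) = 1 + 40 + 720 = 761.
Step 2: q^n = 5^10 = 9765625.
Step 3: Hamming bound ⌊q^n / V_q(n,t)⌋ = ⌊9765625/761⌋ = 12832.
Step 4: Compare |C| = 10196 to 12832: satisfied.
The claimed |C| lies below the Hamming bound.


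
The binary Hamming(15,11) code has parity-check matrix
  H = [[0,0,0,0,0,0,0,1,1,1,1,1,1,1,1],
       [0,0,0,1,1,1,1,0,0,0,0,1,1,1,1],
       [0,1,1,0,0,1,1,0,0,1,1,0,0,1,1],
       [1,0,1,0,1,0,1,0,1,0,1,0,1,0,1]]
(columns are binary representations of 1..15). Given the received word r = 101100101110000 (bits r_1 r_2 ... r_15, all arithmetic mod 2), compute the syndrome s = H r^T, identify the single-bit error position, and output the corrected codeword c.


s = (1, 0, 0, 1)^T, error position = 9, corrected codeword c = 101100100110000

Compute s = H r^T mod 2 one row at a time:
  s_1 = 0 + 1 + 1 + 1 + 0 + 0 + 0 + 0 = 3 ≡ 1 (mod 2).
  s_2 = 1 + 0 + 0 + 1 + 0 + 0 + 0 + 0 = 2 ≡ 0 (mod 2).
  s_3 = 0 + 1 + 0 + 1 + 1 + 1 + 0 + 0 = 4 ≡ 0 (mod 2).
  s_4 = 1 + 1 + 0 + 1 + 1 + 1 + 0 + 0 = 5 ≡ 1 (mod 2).
s = (1, 0, 0, 1)^T — this equals column 9 of H (binary 1001), so error is at position 9.
Correct: flip bit 9 of r = 101100101110000 to get c = 101100100110000.


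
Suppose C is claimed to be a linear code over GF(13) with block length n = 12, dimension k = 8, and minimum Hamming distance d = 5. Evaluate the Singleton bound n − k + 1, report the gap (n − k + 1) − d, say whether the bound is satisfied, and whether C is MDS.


Singleton RHS = n − k + 1 = 5, slack = 0, bound satisfied, MDS.

Singleton bound: d ≤ n − k + 1.
Here n = 12, k = 8, so n − k + 1 = 5.
Given d = 5, check d ≤ 5: YES.
Slack = (n − k + 1) − d = 0.
The code is MDS (slack = 0).
Description: the claimed parameters are [12, 8, 5]_13; such a code would be MDS (meets Singleton bound).


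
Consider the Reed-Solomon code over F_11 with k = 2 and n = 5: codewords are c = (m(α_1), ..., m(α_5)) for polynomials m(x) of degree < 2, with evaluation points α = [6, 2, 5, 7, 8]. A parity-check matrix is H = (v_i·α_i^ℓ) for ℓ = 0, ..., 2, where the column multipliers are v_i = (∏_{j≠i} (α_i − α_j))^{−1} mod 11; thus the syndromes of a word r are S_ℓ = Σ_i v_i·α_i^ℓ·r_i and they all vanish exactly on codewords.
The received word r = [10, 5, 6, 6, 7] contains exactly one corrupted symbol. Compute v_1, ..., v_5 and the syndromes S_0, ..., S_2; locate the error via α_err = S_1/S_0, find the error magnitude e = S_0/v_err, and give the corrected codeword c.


S = (3, 10, 4), error at position 4, error magnitude e = 3, c = [10, 5, 6, 3, 7].

Step 1: column multipliers v_i = (∏_{j≠i}(α_i − α_j))^{−1} mod 11.
  i = 1 (α = 6): (6−2)(6−5)(6−7)(6−8) = 4·1·(−1)·(−2) = 8 ≡ 8, so v_1 = 8^{−1} = 7 (mod 11).
  i = 2 (α = 2): (2−6)(2−5)(2−7)(2−8) = (−4)·(−3)·(−5)·(−6) = 360 ≡ 8, so v_2 = 8^{−1} = 7 (mod 11).
  i = 3 (α = 5): (5−6)(5−2)(5−7)(5−8) = (−1)·3·(−2)·(−3) = −18 ≡ 4, so v_3 = 4^{−1} = 3 (mod 11).
  i = 4 (α = 7): (7−6)(7−2)(7−5)(7−8) = 1·5·2·(−1) = −10 ≡ 1, so v_4 = 1^{−1} = 1 (mod 11).
  i = 5 (α = 8): (8−6)(8−2)(8−5)(8−7) = 2·6·3·1 = 36 ≡ 3, so v_5 = 3^{−1} = 4 (mod 11).
  v = [7, 7, 3, 1, 4].
Step 2: syndromes of r = [10, 5, 6, 6, 7] (all sums mod 11).
  S_0 = Σ v_i r_i = 7·10 + 7·5 + 3·6 + 1·6 + 4·7 = 157 ≡ 3.
  S_1 = Σ v_i α_i r_i = 7·6·10 + 7·2·5 + 3·5·6 + 1·7·6 + 4·8·7 = 846 ≡ 10.
  α_i^2 mod 11 = [3, 4, 3, 5, 9].
  S_2 = Σ v_i α_i^2 r_i = 7·3·10 + 7·4·5 + 3·3·6 + 1·5·6 + 4·9·7 = 686 ≡ 4.
  S = (3, 10, 4) ≠ 0, so r is not a codeword (an error is present).
Step 3: locate the error. For a single error e at position i, S_ℓ = v_i·e·α_i^ℓ, so α_err = S_1/S_0.
  S_0^{−1} = 3^{−1} = 4 (mod 11), so α_err = 10·4 = 40 ≡ 7 = α_4. Error position i = 4.
  Consistency check: S_2/S_1 = 4·10 = 40 ≡ 7 = α_err ✓ (single-error assumption holds).
Step 4: error magnitude e = S_0/v_4 = S_0·∏_{j≠4}(α_4 − α_j) = 3·1 = 3 ≡ 3 (mod 11).
Step 5: correct position 4: c_4 = r_4 − e = 6 − 3 ≡ 3 (mod 11). Hence c = [10, 5, 6, 3, 7].
  Check: interpolating c through the α_i gives m(x) = 8 + 4·x (degree < 2) with m(α_i) = c_i for every i, so c is indeed a codeword.


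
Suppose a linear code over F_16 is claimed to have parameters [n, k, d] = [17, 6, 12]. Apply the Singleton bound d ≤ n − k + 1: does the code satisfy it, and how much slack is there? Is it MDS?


Singleton RHS = n − k + 1 = 12, slack = 0, bound satisfied, MDS.

Singleton bound: d ≤ n − k + 1.
Here n = 17, k = 6, so n − k + 1 = 12.
Given d = 12, check d ≤ 12: YES.
Slack = (n − k + 1) − d = 0.
The code is MDS (slack = 0).
Description: the claimed parameters are [17, 6, 12]_16; such a code would be MDS (meets Singleton bound).


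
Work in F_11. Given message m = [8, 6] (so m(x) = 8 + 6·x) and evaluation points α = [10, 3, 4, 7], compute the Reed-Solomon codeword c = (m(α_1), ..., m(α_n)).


c = [2, 4, 10, 6]

Message polynomial: m(x) = 8 + 6·x (mod 11).
For each evaluation point α_i, compute m(α_i) mod 11:
  α_1 = 10: Horner steps 6 → 2, so m(10) = 2.
  α_2 = 3: Horner steps 6 → 4, so m(3) = 4.
  α_3 = 4: Horner steps 6 → 10, so m(4) = 10.
  α_4 = 7: Horner steps 6 → 6, so m(7) = 6.
Codeword c = [2, 4, 10, 6] ∈ F_11^4.


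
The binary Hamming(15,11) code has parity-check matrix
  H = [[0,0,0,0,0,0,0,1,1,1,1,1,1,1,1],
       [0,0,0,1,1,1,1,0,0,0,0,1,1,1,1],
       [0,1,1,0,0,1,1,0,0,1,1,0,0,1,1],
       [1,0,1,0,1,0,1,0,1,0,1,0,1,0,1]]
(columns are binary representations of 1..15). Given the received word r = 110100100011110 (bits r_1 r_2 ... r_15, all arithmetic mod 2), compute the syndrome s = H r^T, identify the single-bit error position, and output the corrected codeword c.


s = (0, 1, 0, 0)^T, error position = 4, corrected codeword c = 110000100011110

Compute s = H r^T mod 2 one row at a time:
  s_1 = 0 + 0 + 0 + 1 + 1 + 1 + 1 + 0 = 4 ≡ 0 (mod 2).
  s_2 = 1 + 0 + 0 + 1 + 1 + 1 + 1 + 0 = 5 ≡ 1 (mod 2).
  s_3 = 1 + 0 + 0 + 1 + 0 + 1 + 1 + 0 = 4 ≡ 0 (mod 2).
  s_4 = 1 + 0 + 0 + 1 + 0 + 1 + 1 + 0 = 4 ≡ 0 (mod 2).
s = (0, 1, 0, 0)^T — this equals column 4 of H (binary 0100), so error is at position 4.
Correct: flip bit 4 of r = 110100100011110 to get c = 110000100011110.


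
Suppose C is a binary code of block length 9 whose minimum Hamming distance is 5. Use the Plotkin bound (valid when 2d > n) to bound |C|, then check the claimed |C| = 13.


Plotkin bound M ≤ 10; given |C| = 13 > bound (violated).

Check applicability: 2d = 10, n = 9.
2d − n = 1 > 0, so Plotkin applies.
Compute d/(2d−n) = 5/1 ≈ 5.0000.
⌊d/(2d−n)⌋ = 5.
Plotkin bound: M ≤ 2·5 = 10.
Given |C| = 13, check: VIOLATED.
This |C| is above the Plotkin bound, so no binary code with n = 9, d = 5 and 13 codewords exists.


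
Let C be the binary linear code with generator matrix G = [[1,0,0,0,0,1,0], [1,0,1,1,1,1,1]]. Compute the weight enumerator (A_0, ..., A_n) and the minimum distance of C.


Weight distribution: A_0 = 1, A_2 = 1, A_4 = 1, A_6 = 1. Minimum distance d = 2.

Enumerate all 2^2 = 4 messages m ∈ F_2^2.
For each, compute codeword c = mG in F_2^7, then tally its weight.
  m = 00 → c = 0000000, weight = 0.
  m = 10 → c = 1000010, weight = 2.
  m = 01 → c = 1011111, weight = 6.
  m = 11 → c = 0011101, weight = 4.
Tally weights:
  weight 0: 1 codewords.
  weight 2: 1 codewords.
  weight 4: 1 codewords.
  weight 6: 1 codewords.
Minimum distance d = smallest w > 0 with A_w > 0 = 2.
Sanity: Σ A_w = 4 = 2^2 = 4 ✓.


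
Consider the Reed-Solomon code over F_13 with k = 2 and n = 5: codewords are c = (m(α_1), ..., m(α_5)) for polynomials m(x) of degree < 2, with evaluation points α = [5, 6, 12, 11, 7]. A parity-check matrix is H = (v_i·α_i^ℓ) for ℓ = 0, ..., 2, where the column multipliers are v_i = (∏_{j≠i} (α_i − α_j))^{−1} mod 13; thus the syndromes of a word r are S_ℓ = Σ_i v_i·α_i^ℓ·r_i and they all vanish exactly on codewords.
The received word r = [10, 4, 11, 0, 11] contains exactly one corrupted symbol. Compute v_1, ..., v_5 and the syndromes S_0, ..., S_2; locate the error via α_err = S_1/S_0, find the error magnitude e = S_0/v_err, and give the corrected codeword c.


S = (2, 11, 2), error at position 3, error magnitude e = 4, c = [10, 4, 7, 0, 11].

Step 1: column multipliers v_i = (∏_{j≠i}(α_i − α_j))^{−1} mod 13.
  i = 1 (α = 5): (5−6)(5−12)(5−11)(5−7) = (−1)·(−7)·(−6)·(−2) = 84 ≡ 6, so v_1 = 6^{−1} = 11 (mod 13).
  i = 2 (α = 6): (6−5)(6−12)(6−11)(6−7) = 1·(−6)·(−5)·(−1) = −30 ≡ 9, so v_2 = 9^{−1} = 3 (mod 13).
  i = 3 (α = 12): (12−5)(12−6)(12−11)(12−7) = 7·6·1·5 = 210 ≡ 2, so v_3 = 2^{−1} = 7 (mod 13).
  i = 4 (α = 11): (11−5)(11−6)(11−12)(11−7) = 6·5·(−1)·4 = −120 ≡ 10, so v_4 = 10^{−1} = 4 (mod 13).
  i = 5 (α = 7): (7−5)(7−6)(7−12)(7−11) = 2·1·(−5)·(−4) = 40 ≡ 1, so v_5 = 1^{−1} = 1 (mod 13).
  v = [11, 3, 7, 4, 1].
Step 2: syndromes of r = [10, 4, 11, 0, 11] (all sums mod 13).
  S_0 = Σ v_i r_i = 11·10 + 3·4 + 7·11 + 4·0 + 1·11 = 210 ≡ 2.
  S_1 = Σ v_i α_i r_i = 11·5·10 + 3·6·4 + 7·12·11 + 4·11·0 + 1·7·11 = 1623 ≡ 11.
  α_i^2 mod 13 = [12, 10, 1, 4, 10].
  S_2 = Σ v_i α_i^2 r_i = 11·12·10 + 3·10·4 + 7·1·11 + 4·4·0 + 1·10·11 = 1627 ≡ 2.
  S = (2, 11, 2) ≠ 0, so r is not a codeword (an error is present).
Step 3: locate the error. For a single error e at position i, S_ℓ = v_i·e·α_i^ℓ, so α_err = S_1/S_0.
  S_0^{−1} = 2^{−1} = 7 (mod 13), so α_err = 11·7 = 77 ≡ 12 = α_3. Error position i = 3.
  Consistency check: S_2/S_1 = 2·6 = 12 ≡ 12 = α_err ✓ (single-error assumption holds).
Step 4: error magnitude e = S_0/v_3 = S_0·∏_{j≠3}(α_3 − α_j) = 2·2 = 4 ≡ 4 (mod 13).
Step 5: correct position 3: c_3 = r_3 − e = 11 − 4 ≡ 7 (mod 13). Hence c = [10, 4, 7, 0, 11].
  Check: interpolating c through the α_i gives m(x) = 1 + 7·x (degree < 2) with m(α_i) = c_i for every i, so c is indeed a codeword.


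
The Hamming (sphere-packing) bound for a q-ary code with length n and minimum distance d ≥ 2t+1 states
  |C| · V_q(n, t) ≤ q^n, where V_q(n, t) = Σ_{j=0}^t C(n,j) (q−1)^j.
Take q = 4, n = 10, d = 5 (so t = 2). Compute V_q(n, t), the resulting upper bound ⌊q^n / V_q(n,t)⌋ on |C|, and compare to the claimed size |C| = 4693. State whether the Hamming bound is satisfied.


V_q(n, t) = 436, q^n = 1048576, Hamming bound = 2404, |C| = 4693 > bound (violated).

Step 1: Compute V_q(n, t) = Σ_{j=0}^2 C(n, j) (q−1)^j.
  j = 0: C(10,0)·(3)^0 = 1·1 = 1.
  j = 1: C(10,1)·(3)^1 = 10·3 = 30.
  j = 2: C(10,2)·(3)^2 = 45·9 = 405.
  V_q(n, t) = 1 + 30 + 405 = 436.
Step 2: q^n = 4^10 = 1048576.
Step 3: Hamming bound ⌊q^n / V_q(n,t)⌋ = ⌊1048576/436⌋ = 2404.
Step 4: Compare |C| = 4693 to 2404: violated.
The claimed |C| lies above the Hamming bound, so no 4-ary code of length 10 with d ≥ 5 can have 4693 codewords.


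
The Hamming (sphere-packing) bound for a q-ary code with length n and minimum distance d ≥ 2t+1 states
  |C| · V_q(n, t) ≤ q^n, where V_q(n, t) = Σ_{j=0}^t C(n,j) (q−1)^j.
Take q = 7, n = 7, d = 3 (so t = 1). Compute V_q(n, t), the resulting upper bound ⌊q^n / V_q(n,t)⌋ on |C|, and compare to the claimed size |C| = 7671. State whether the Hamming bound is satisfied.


V_q(n, t) = 43, q^n = 823543, Hamming bound = 19152, |C| = 7671 ≤ bound (satisfied).

Step 1: Compute V_q(n, t) = Σ_{j=0}^1 C(n, j) (q−1)^j.
  j = 0: C(7,0)·(6)^0 = 1·1 = 1.
  j = 1: C(7,1)·(6)^1 = 7·6 = 42.
  V_q(n, t) = 1 + 42 = 43.
Step 2: q^n = 7^7 = 823543.
Step 3: Hamming bound ⌊q^n / V_q(n,t)⌋ = ⌊823543/43⌋ = 19152.
Step 4: Compare |C| = 7671 to 19152: satisfied.
The claimed |C| lies below the Hamming bound.


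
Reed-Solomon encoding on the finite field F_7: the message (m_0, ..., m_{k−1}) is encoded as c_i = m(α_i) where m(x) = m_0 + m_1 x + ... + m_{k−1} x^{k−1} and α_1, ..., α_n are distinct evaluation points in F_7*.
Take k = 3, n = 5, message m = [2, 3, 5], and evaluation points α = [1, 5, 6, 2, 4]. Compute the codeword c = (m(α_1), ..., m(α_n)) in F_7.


c = [3, 2, 4, 0, 3]

Message polynomial: m(x) = 2 + 3·x + 5·x^2 (mod 7).
For each evaluation point α_i, compute m(α_i) mod 7:
  α_1 = 1: Horner steps 5 → 1 → 3, so m(1) = 3.
  α_2 = 5: Horner steps 5 → 0 → 2, so m(5) = 2.
  α_3 = 6: Horner steps 5 → 5 → 4, so m(6) = 4.
  α_4 = 2: Horner steps 5 → 6 → 0, so m(2) = 0.
  α_5 = 4: Horner steps 5 → 2 → 3, so m(4) = 3.
Codeword c = [3, 2, 4, 0, 3] ∈ F_7^5.


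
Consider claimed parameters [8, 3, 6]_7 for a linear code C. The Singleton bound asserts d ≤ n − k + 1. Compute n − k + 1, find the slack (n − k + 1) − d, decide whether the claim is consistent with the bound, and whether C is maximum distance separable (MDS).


Singleton RHS = n − k + 1 = 6, slack = 0, bound satisfied, MDS.

Singleton bound: d ≤ n − k + 1.
Here n = 8, k = 3, so n − k + 1 = 6.
Given d = 6, check d ≤ 6: YES.
Slack = (n − k + 1) − d = 0.
The code is MDS (slack = 0).
Description: the claimed parameters are [8, 3, 6]_7; such a code would be MDS (meets Singleton bound).


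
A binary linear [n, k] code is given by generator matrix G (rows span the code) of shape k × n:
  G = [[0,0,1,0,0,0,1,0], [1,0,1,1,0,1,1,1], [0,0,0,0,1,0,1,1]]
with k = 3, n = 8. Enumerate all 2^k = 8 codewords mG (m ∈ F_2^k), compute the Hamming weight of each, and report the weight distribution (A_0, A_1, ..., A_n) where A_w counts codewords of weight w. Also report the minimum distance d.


Weight distribution: A_0 = 1, A_2 = 1, A_3 = 2, A_4 = 1, A_5 = 2, A_6 = 1. Minimum distance d = 2.

Enumerate all 2^3 = 8 messages m ∈ F_2^3.
For each, compute codeword c = mG in F_2^8, then tally its weight.
  m = 000 → c = 00000000, weight = 0.
  m = 100 → c = 00100010, weight = 2.
  m = 010 → c = 10110111, weight = 6.
  m = 110 → c = 10010101, weight = 4.
  m = 001 → c = 00001011, weight = 3.
  m = 101 → c = 00101001, weight = 3.
  m = 011 → c = 10111100, weight = 5.
  m = 111 → c = 10011110, weight = 5.
Tally weights:
  weight 0: 1 codewords.
  weight 2: 1 codewords.
  weight 3: 2 codewords.
  weight 4: 1 codewords.
  weight 5: 2 codewords.
  weight 6: 1 codewords.
Minimum distance d = smallest w > 0 with A_w > 0 = 2.
Sanity: Σ A_w = 8 = 2^3 = 8 ✓.


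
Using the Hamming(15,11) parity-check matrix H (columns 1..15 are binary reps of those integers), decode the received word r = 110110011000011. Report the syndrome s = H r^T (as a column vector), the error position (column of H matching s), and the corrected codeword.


s = (0, 0, 1, 0)^T, error position = 2, corrected codeword c = 100110011000011

Compute s = H r^T mod 2 one row at a time:
  s_1 = 1 + 1 + 0 + 0 + 0 + 0 + 1 + 1 = 4 ≡ 0 (mod 2).
  s_2 = 1 + 1 + 0 + 0 + 0 + 0 + 1 + 1 = 4 ≡ 0 (mod 2).
  s_3 = 1 + 0 + 0 + 0 + 0 + 0 + 1 + 1 = 3 ≡ 1 (mod 2).
  s_4 = 1 + 0 + 1 + 0 + 1 + 0 + 0 + 1 = 4 ≡ 0 (mod 2).
s = (0, 0, 1, 0)^T — this equals column 2 of H (binary 0010), so error is at position 2.
Correct: flip bit 2 of r = 110110011000011 to get c = 100110011000011.


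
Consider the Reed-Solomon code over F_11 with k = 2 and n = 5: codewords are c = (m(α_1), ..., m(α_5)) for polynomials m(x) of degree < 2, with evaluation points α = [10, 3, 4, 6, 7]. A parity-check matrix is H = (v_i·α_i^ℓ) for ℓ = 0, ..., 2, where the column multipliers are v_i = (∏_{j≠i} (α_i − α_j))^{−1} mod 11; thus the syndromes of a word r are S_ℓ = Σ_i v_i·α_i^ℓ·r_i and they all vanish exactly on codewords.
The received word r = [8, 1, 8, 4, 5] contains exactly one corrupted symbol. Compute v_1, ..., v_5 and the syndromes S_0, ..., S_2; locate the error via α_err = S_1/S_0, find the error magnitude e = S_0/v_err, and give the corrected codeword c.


S = (9, 3, 1), error at position 3, error magnitude e = 6, c = [8, 1, 2, 4, 5].

Step 1: column multipliers v_i = (∏_{j≠i}(α_i − α_j))^{−1} mod 11.
  i = 1 (α = 10): (10−3)(10−4)(10−6)(10−7) = 7·6·4·3 = 504 ≡ 9, so v_1 = 9^{−1} = 5 (mod 11).
  i = 2 (α = 3): (3−10)(3−4)(3−6)(3−7) = (−7)·(−1)·(−3)·(−4) = 84 ≡ 7, so v_2 = 7^{−1} = 8 (mod 11).
  i = 3 (α = 4): (4−10)(4−3)(4−6)(4−7) = (−6)·1·(−2)·(−3) = −36 ≡ 8, so v_3 = 8^{−1} = 7 (mod 11).
  i = 4 (α = 6): (6−10)(6−3)(6−4)(6−7) = (−4)·3·2·(−1) = 24 ≡ 2, so v_4 = 2^{−1} = 6 (mod 11).
  i = 5 (α = 7): (7−10)(7−3)(7−4)(7−6) = (−3)·4·3·1 = −36 ≡ 8, so v_5 = 8^{−1} = 7 (mod 11).
  v = [5, 8, 7, 6, 7].
Step 2: syndromes of r = [8, 1, 8, 4, 5] (all sums mod 11).
  S_0 = Σ v_i r_i = 5·8 + 8·1 + 7·8 + 6·4 + 7·5 = 163 ≡ 9.
  S_1 = Σ v_i α_i r_i = 5·10·8 + 8·3·1 + 7·4·8 + 6·6·4 + 7·7·5 = 1037 ≡ 3.
  α_i^2 mod 11 = [1, 9, 5, 3, 5].
  S_2 = Σ v_i α_i^2 r_i = 5·1·8 + 8·9·1 + 7·5·8 + 6·3·4 + 7·5·5 = 639 ≡ 1.
  S = (9, 3, 1) ≠ 0, so r is not a codeword (an error is present).
Step 3: locate the error. For a single error e at position i, S_ℓ = v_i·e·α_i^ℓ, so α_err = S_1/S_0.
  S_0^{−1} = 9^{−1} = 5 (mod 11), so α_err = 3·5 = 15 ≡ 4 = α_3. Error position i = 3.
  Consistency check: S_2/S_1 = 1·4 = 4 ≡ 4 = α_err ✓ (single-error assumption holds).
Step 4: error magnitude e = S_0/v_3 = S_0·∏_{j≠3}(α_3 − α_j) = 9·8 = 72 ≡ 6 (mod 11).
Step 5: correct position 3: c_3 = r_3 − e = 8 − 6 ≡ 2 (mod 11). Hence c = [8, 1, 2, 4, 5].
  Check: interpolating c through the α_i gives m(x) = 9 + 1·x (degree < 2) with m(α_i) = c_i for every i, so c is indeed a codeword.


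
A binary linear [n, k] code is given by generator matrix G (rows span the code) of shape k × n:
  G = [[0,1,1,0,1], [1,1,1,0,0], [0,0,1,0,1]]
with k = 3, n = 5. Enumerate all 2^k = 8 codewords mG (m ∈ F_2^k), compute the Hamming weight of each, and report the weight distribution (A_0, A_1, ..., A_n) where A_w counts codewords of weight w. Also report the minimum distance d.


Weight distribution: A_0 = 1, A_1 = 1, A_2 = 3, A_3 = 3. Minimum distance d = 1.

Enumerate all 2^3 = 8 messages m ∈ F_2^3.
For each, compute codeword c = mG in F_2^5, then tally its weight.
  m = 000 → c = 00000, weight = 0.
  m = 100 → c = 01101, weight = 3.
  m = 010 → c = 11100, weight = 3.
  m = 110 → c = 10001, weight = 2.
  m = 001 → c = 00101, weight = 2.
  m = 101 → c = 01000, weight = 1.
  m = 011 → c = 11001, weight = 3.
  m = 111 → c = 10100, weight = 2.
Tally weights:
  weight 0: 1 codewords.
  weight 1: 1 codewords.
  weight 2: 3 codewords.
  weight 3: 3 codewords.
Minimum distance d = smallest w > 0 with A_w > 0 = 1.
Sanity: Σ A_w = 8 = 2^3 = 8 ✓.


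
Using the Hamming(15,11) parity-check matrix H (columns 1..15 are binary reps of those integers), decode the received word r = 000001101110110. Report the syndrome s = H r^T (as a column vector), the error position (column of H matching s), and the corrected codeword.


s = (1, 0, 1, 0)^T, error position = 10, corrected codeword c = 000001101010110

Compute s = H r^T mod 2 one row at a time:
  s_1 = 0 + 1 + 1 + 1 + 0 + 1 + 1 + 0 = 5 ≡ 1 (mod 2).
  s_2 = 0 + 0 + 1 + 1 + 0 + 1 + 1 + 0 = 4 ≡ 0 (mod 2).
  s_3 = 0 + 0 + 1 + 1 + 1 + 1 + 1 + 0 = 5 ≡ 1 (mod 2).
  s_4 = 0 + 0 + 0 + 1 + 1 + 1 + 1 + 0 = 4 ≡ 0 (mod 2).
s = (1, 0, 1, 0)^T — this equals column 10 of H (binary 1010), so error is at position 10.
Correct: flip bit 10 of r = 000001101110110 to get c = 000001101010110.


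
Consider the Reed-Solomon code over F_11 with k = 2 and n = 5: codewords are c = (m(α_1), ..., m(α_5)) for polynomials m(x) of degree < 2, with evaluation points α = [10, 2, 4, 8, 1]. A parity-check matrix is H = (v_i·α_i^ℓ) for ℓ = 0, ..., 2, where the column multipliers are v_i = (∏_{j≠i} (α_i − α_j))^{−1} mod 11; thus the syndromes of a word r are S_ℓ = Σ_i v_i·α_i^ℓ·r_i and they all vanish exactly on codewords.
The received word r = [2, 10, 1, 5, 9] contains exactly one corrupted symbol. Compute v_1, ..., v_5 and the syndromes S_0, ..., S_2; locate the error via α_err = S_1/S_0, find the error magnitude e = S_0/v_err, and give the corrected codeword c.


S = (1, 10, 1), error at position 1, error magnitude e = 6, c = [7, 10, 1, 5, 9].

Step 1: column multipliers v_i = (∏_{j≠i}(α_i − α_j))^{−1} mod 11.
  i = 1 (α = 10): (10−2)(10−4)(10−8)(10−1) = 8·6·2·9 = 864 ≡ 6, so v_1 = 6^{−1} = 2 (mod 11).
  i = 2 (α = 2): (2−10)(2−4)(2−8)(2−1) = (−8)·(−2)·(−6)·1 = −96 ≡ 3, so v_2 = 3^{−1} = 4 (mod 11).
  i = 3 (α = 4): (4−10)(4−2)(4−8)(4−1) = (−6)·2·(−4)·3 = 144 ≡ 1, so v_3 = 1^{−1} = 1 (mod 11).
  i = 4 (α = 8): (8−10)(8−2)(8−4)(8−1) = (−2)·6·4·7 = −336 ≡ 5, so v_4 = 5^{−1} = 9 (mod 11).
  i = 5 (α = 1): (1−10)(1−2)(1−4)(1−8) = (−9)·(−1)·(−3)·(−7) = 189 ≡ 2, so v_5 = 2^{−1} = 6 (mod 11).
  v = [2, 4, 1, 9, 6].
Step 2: syndromes of r = [2, 10, 1, 5, 9] (all sums mod 11).
  S_0 = Σ v_i r_i = 2·2 + 4·10 + 1·1 + 9·5 + 6·9 = 144 ≡ 1.
  S_1 = Σ v_i α_i r_i = 2·10·2 + 4·2·10 + 1·4·1 + 9·8·5 + 6·1·9 = 538 ≡ 10.
  α_i^2 mod 11 = [1, 4, 5, 9, 1].
  S_2 = Σ v_i α_i^2 r_i = 2·1·2 + 4·4·10 + 1·5·1 + 9·9·5 + 6·1·9 = 628 ≡ 1.
  S = (1, 10, 1) ≠ 0, so r is not a codeword (an error is present).
Step 3: locate the error. For a single error e at position i, S_ℓ = v_i·e·α_i^ℓ, so α_err = S_1/S_0.
  S_0^{−1} = 1^{−1} = 1 (mod 11), so α_err = 10·1 = 10 ≡ 10 = α_1. Error position i = 1.
  Consistency check: S_2/S_1 = 1·10 = 10 ≡ 10 = α_err ✓ (single-error assumption holds).
Step 4: error magnitude e = S_0/v_1 = S_0·∏_{j≠1}(α_1 − α_j) = 1·6 = 6 ≡ 6 (mod 11).
Step 5: correct position 1: c_1 = r_1 − e = 2 − 6 ≡ 7 (mod 11). Hence c = [7, 10, 1, 5, 9].
  Check: interpolating c through the α_i gives m(x) = 8 + 1·x (degree < 2) with m(α_i) = c_i for every i, so c is indeed a codeword.
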